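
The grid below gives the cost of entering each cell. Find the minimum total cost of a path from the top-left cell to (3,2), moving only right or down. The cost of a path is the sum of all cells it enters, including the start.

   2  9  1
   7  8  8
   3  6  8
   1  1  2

16

Take [0,0]→[1,0]→[2,0]→[3,0]→[3,1]→[3,2] for a total of 2 + 7 + 3 + 1 + 1 + 2 = 16.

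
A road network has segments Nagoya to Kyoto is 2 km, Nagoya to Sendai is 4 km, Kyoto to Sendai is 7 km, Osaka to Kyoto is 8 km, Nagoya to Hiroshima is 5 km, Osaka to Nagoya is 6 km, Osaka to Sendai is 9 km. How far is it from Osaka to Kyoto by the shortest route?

8

Paths from Osaka to Kyoto:
Osaka - Nagoya - Kyoto: 6 + 2 = 8
Osaka - Kyoto: 8
Osaka - Nagoya - Sendai - Kyoto: 6 + 4 + 7 = 17
Osaka - Sendai - Kyoto: 9 + 7 = 16
Osaka - Sendai - Nagoya - Kyoto: 9 + 4 + 2 = 15
Shortest: 8 km.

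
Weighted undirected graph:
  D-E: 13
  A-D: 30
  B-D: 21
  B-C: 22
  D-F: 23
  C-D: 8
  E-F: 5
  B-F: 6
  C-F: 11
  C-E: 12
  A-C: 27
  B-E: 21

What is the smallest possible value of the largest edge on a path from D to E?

Checking several routes:
D → E: max(13) = 13
D → C → F → E: max(8, 11, 5) = 11
D → C → E: max(8, 12) = 12
The minimum achievable maximum is 11.

11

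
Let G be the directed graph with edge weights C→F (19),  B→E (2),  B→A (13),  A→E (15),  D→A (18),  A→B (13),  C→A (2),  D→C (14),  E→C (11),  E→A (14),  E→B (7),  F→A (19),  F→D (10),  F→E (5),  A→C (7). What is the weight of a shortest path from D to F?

33

Comparing a few candidate routes:
D→A→C→F: 18 + 7 + 19 = 44
D→C→F: 14 + 19 = 33
D→A→B→E→C→F: 18 + 13 + 2 + 11 + 19 = 63
Best route has total 33.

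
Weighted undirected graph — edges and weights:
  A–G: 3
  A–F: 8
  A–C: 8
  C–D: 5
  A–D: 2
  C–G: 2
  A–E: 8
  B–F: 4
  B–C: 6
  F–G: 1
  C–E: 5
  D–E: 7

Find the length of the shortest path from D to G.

5

Comparing a few candidate routes:
D - A - C - G: 2 + 8 + 2 = 12
D - C - G: 5 + 2 = 7
D - E - C - G: 7 + 5 + 2 = 14
D - A - F - G: 2 + 8 + 1 = 11
D - A - G: 2 + 3 = 5
Shortest: 5.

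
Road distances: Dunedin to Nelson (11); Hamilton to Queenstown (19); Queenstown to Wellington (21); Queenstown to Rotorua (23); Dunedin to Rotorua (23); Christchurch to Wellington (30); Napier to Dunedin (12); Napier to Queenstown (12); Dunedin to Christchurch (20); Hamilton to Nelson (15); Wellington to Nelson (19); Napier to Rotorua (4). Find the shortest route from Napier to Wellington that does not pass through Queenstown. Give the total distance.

Candidate routes:
Napier-Rotorua-Dunedin-Christchurch-Wellington: 4 + 23 + 20 + 30 = 77
Napier-Rotorua-Dunedin-Nelson-Wellington: 4 + 23 + 11 + 19 = 57
Napier-Dunedin-Nelson-Wellington: 12 + 11 + 19 = 42
Napier-Dunedin-Christchurch-Wellington: 12 + 20 + 30 = 62
Shortest: 42.

42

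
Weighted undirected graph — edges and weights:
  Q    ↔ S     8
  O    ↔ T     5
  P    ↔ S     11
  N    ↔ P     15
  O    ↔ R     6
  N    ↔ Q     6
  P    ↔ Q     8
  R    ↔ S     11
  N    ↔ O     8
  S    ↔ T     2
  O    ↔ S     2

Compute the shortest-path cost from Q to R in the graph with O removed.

Paths from Q to R avoiding O:
Q→P→S→R: 8 + 11 + 11 = 30
Q→S→R: 8 + 11 = 19
Q→N→P→S→R: 6 + 15 + 11 + 11 = 43
Shortest: 19.

19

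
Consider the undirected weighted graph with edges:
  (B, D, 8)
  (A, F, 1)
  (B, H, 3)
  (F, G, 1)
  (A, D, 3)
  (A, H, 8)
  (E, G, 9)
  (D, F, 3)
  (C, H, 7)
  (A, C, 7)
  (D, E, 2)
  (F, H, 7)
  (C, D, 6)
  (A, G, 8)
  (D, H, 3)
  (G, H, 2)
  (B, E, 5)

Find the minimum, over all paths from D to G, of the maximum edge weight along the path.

A few of the D→G routes:
D→E→B→H→G: max(2, 5, 3, 2) = 5
D→C→H→G: max(6, 7, 2) = 7
D→C→H→F→G: max(6, 7, 7, 1) = 7
D→F→G: max(3, 1) = 3
D→H→G: max(3, 2) = 3
D→A→F→G: max(3, 1, 1) = 3
The minimum achievable maximum is 3.

3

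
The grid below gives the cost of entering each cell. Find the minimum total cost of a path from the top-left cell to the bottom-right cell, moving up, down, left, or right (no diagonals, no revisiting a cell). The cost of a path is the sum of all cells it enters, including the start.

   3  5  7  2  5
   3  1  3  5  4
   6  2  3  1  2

15

Take r0c0 → r1c0 → r1c1 → r2c1 → r2c2 → r2c3 → r2c4 for a total of 3 + 3 + 1 + 2 + 3 + 1 + 2 = 15.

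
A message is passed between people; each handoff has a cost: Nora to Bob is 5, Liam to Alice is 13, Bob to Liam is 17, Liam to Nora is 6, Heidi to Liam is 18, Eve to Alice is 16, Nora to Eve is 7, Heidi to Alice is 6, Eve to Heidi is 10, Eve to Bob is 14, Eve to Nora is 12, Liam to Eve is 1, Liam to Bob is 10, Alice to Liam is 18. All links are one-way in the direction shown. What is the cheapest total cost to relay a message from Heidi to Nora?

Candidate routes:
Heidi-Alice-Liam-Nora: 6 + 18 + 6 = 30
Heidi-Liam-Eve-Nora: 18 + 1 + 12 = 31
Heidi-Alice-Liam-Eve-Nora: 6 + 18 + 1 + 12 = 37
Heidi-Liam-Nora: 18 + 6 = 24
Shortest: 24.

24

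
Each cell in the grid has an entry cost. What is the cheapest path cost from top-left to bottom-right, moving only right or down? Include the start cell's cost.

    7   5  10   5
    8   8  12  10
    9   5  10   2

37

One optimal route is (0,0) (0,1) (1,1) (2,1) (2,2) (2,3).
Its cost is 7 + 5 + 8 + 5 + 10 + 2 = 37.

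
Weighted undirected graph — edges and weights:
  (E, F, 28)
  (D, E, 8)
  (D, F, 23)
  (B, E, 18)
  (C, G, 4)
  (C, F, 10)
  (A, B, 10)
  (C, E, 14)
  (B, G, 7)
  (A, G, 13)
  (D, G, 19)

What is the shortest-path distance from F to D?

23

Checking several routes:
F - D: 23
F - C - G - D: 10 + 4 + 19 = 33
F - C - E - D: 10 + 14 + 8 = 32
F - E - D: 28 + 8 = 36
Best route has total 23.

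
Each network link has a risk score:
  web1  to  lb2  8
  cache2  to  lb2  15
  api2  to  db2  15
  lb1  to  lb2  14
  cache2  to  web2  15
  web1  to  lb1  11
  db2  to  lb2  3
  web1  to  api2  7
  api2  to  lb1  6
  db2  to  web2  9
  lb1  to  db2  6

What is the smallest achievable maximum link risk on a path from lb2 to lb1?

Comparing a few candidate routes:
lb2 - db2 - lb1: max(3, 6) = 6
lb2 - web1 - lb1: max(8, 11) = 11
lb2 - web1 - api2 - lb1: max(8, 7, 6) = 8
The minimum achievable maximum is 6.

6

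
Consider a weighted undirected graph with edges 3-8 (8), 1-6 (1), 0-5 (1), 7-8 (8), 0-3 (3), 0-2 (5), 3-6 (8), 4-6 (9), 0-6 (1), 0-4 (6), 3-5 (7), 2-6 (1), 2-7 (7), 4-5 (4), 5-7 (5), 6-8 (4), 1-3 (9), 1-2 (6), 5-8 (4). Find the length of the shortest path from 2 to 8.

Checking several routes:
2 - 6 - 0 - 5 - 8: 1 + 1 + 1 + 4 = 7
2 - 0 - 6 - 8: 5 + 1 + 4 = 10
2 - 6 - 8: 1 + 4 = 5
2 - 1 - 6 - 8: 6 + 1 + 4 = 11
2 - 0 - 5 - 8: 5 + 1 + 4 = 10
The minimum is 5.

5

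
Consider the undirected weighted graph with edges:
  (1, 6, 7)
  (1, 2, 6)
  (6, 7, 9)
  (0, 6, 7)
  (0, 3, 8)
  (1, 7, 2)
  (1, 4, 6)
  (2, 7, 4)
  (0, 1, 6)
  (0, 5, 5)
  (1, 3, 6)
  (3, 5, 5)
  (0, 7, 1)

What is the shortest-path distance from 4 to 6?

Checking several routes:
4 - 1 - 7 - 0 - 6: 6 + 2 + 1 + 7 = 16
4 - 1 - 7 - 6: 6 + 2 + 9 = 17
4 - 1 - 6: 6 + 7 = 13
Best route has total 13.

13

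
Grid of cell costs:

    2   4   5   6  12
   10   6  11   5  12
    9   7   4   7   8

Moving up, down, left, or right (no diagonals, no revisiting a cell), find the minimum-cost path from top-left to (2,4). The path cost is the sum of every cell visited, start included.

Path r0c0 -> r0c1 -> r0c2 -> r0c3 -> r1c3 -> r2c3 -> r2c4: 2 + 4 + 5 + 6 + 5 + 7 + 8 = 37.

37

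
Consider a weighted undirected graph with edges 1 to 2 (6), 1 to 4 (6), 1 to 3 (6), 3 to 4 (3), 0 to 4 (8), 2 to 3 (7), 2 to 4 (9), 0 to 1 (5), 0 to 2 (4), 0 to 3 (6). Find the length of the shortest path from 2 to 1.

A few of the 2→1 routes:
2 -> 3 -> 1: 7 + 6 = 13
2 -> 3 -> 4 -> 1: 7 + 3 + 6 = 16
2 -> 0 -> 1: 4 + 5 = 9
2 -> 4 -> 1: 9 + 6 = 15
2 -> 1: 6
The minimum is 6.

6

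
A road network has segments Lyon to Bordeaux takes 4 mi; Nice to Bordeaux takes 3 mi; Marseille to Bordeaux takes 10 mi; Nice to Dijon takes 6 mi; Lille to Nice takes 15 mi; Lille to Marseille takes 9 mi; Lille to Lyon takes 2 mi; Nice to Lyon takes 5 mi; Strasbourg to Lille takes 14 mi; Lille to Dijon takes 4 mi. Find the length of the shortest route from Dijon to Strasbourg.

A few of the Dijon→Strasbourg routes:
Dijon-Nice-Bordeaux-Lyon-Lille-Strasbourg: 6 + 3 + 4 + 2 + 14 = 29
Dijon-Nice-Lyon-Lille-Strasbourg: 6 + 5 + 2 + 14 = 27
Dijon-Lille-Strasbourg: 4 + 14 = 18
The minimum is 18 mi.

18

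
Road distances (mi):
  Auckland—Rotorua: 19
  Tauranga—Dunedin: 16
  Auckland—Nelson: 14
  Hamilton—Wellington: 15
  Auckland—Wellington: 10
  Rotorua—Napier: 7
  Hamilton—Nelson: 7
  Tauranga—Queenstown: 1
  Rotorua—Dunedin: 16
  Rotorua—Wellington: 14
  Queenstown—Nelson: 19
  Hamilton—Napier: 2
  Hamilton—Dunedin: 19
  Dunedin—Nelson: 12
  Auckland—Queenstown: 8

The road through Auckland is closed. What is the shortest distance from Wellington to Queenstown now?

41

A few of the Wellington→Queenstown routes:
Wellington → Rotorua → Napier → Hamilton → Nelson → Queenstown: 14 + 7 + 2 + 7 + 19 = 49
Wellington → Hamilton → Nelson → Dunedin → Tauranga → Queenstown: 15 + 7 + 12 + 16 + 1 = 51
Wellington → Hamilton → Nelson → Queenstown: 15 + 7 + 19 = 41
Wellington → Rotorua → Dunedin → Tauranga → Queenstown: 14 + 16 + 16 + 1 = 47
Best route has total 41 mi.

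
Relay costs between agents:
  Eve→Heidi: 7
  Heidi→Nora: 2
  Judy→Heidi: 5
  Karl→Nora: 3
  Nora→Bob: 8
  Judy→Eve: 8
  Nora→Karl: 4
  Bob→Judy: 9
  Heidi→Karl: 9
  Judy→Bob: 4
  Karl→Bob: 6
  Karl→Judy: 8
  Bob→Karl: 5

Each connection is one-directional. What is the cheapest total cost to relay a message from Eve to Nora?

9

Routes from Eve to Nora:
Eve → Heidi → Karl → Nora: 7 + 9 + 3 = 19
Eve → Heidi → Nora: 7 + 2 = 9
Shortest: 9.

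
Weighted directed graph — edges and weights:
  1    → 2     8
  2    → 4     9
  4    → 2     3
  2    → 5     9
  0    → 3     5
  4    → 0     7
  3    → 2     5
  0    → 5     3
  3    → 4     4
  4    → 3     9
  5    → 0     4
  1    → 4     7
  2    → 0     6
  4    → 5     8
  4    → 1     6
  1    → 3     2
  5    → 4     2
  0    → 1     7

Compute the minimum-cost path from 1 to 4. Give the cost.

Checking several routes:
1→4: 7
1→3→4: 2 + 4 = 6
1→3→2→4: 2 + 5 + 9 = 16
Shortest: 6.

6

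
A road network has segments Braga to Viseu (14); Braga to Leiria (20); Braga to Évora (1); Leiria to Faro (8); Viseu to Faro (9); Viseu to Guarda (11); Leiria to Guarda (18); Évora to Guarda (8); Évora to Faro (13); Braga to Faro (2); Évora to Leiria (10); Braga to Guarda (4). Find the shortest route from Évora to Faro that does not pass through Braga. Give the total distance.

13

Paths from Évora to Faro avoiding Braga:
Évora -> Leiria -> Faro: 10 + 8 = 18
Évora -> Faro: 13
Évora -> Guarda -> Leiria -> Faro: 8 + 18 + 8 = 34
Évora -> Leiria -> Guarda -> Viseu -> Faro: 10 + 18 + 11 + 9 = 48
Évora -> Guarda -> Viseu -> Faro: 8 + 11 + 9 = 28
Best route has total 13.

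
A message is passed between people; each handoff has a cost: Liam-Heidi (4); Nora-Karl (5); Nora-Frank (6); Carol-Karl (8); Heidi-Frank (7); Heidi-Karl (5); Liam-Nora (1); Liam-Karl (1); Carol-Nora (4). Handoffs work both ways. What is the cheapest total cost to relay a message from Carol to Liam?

Checking several routes:
Carol → Nora → Karl → Liam: 4 + 5 + 1 = 10
Carol → Karl → Liam: 8 + 1 = 9
Carol → Nora → Liam: 4 + 1 = 5
Shortest: 5.

5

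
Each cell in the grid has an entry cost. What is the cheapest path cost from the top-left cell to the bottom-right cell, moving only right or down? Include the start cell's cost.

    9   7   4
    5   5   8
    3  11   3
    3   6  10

36

Path [0,0] -> [1,0] -> [2,0] -> [3,0] -> [3,1] -> [3,2]: 9 + 5 + 3 + 3 + 6 + 10 = 36.
(Top row then right column would cost 41.)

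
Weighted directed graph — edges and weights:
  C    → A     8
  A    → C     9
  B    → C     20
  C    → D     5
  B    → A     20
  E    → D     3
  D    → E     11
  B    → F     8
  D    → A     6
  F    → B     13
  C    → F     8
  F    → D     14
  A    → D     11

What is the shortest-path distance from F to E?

Some routes from F to E:
F -> B -> A -> D -> E: 13 + 20 + 11 + 11 = 55
F -> D -> E: 14 + 11 = 25
F -> B -> C -> D -> E: 13 + 20 + 5 + 11 = 49
Best route has total 25.

25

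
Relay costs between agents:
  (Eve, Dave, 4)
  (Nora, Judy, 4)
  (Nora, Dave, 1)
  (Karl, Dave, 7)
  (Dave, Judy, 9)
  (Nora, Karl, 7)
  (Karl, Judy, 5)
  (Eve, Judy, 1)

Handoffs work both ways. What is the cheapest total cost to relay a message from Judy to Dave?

5

Comparing a few candidate routes:
Judy -> Karl -> Dave: 5 + 7 = 12
Judy -> Nora -> Dave: 4 + 1 = 5
Judy -> Karl -> Nora -> Dave: 5 + 7 + 1 = 13
Judy -> Eve -> Dave: 1 + 4 = 5
Judy -> Dave: 9
Shortest: 5.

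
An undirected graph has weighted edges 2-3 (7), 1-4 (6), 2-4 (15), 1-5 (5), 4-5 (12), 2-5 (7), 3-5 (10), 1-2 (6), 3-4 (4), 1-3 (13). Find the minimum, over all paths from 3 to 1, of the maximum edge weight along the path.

Checking several routes:
3 -> 5 -> 1: max(10, 5) = 10
3 -> 2 -> 1: max(7, 6) = 7
3 -> 2 -> 5 -> 1: max(7, 7, 5) = 7
3 -> 4 -> 1: max(4, 6) = 6
Best route has worst link 6.

6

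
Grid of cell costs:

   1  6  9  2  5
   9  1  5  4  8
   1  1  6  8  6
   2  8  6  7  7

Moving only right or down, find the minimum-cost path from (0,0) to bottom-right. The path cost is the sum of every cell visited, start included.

35

Path [0,0]→[0,1]→[1,1]→[2,1]→[2,2]→[3,2]→[3,3]→[3,4]: 1 + 6 + 1 + 1 + 6 + 6 + 7 + 7 = 35.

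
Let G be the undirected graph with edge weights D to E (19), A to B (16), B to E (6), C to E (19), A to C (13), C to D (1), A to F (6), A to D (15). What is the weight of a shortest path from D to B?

25

A few of the D→B routes:
D - E - B: 19 + 6 = 25
D - C - A - B: 1 + 13 + 16 = 30
D - C - E - B: 1 + 19 + 6 = 26
Best route has total 25.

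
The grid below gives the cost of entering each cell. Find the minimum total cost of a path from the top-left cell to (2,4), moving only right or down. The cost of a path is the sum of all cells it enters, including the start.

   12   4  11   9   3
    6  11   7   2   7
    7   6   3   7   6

Best path: r0c0 -> r1c0 -> r2c0 -> r2c1 -> r2c2 -> r2c3 -> r2c4
Cost: 12 + 6 + 7 + 6 + 3 + 7 + 6 = 47
For comparison, the top-then-right route costs 52.

47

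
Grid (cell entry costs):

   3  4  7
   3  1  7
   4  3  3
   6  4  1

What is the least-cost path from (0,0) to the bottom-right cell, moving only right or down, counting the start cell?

Take r0c0 r1c0 r1c1 r2c1 r2c2 r3c2 for a total of 3 + 3 + 1 + 3 + 3 + 1 = 14.
For comparison, the top-then-right route costs 25.

14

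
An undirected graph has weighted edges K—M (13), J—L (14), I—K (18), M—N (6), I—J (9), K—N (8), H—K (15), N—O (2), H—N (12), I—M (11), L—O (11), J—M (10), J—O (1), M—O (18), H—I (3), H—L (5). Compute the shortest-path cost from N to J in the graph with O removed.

Comparing a few candidate routes:
N-H-I-J: 12 + 3 + 9 = 24
N-K-M-J: 8 + 13 + 10 = 31
N-M-I-J: 6 + 11 + 9 = 26
N-M-J: 6 + 10 = 16
Shortest: 16.

16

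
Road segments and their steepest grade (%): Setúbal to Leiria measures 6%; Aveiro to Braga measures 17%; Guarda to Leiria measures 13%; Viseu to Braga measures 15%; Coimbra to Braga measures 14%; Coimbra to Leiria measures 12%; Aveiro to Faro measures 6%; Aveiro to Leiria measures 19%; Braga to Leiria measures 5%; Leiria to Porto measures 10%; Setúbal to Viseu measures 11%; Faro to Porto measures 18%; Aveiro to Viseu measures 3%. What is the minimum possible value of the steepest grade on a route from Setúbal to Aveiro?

11

Some routes from Setúbal to Aveiro:
Setúbal - Viseu - Braga - Aveiro: max(11, 15, 17) = 17
Setúbal - Leiria - Coimbra - Braga - Aveiro: max(6, 12, 14, 17) = 17
Setúbal - Viseu - Aveiro: max(11, 3) = 11
Setúbal - Leiria - Braga - Viseu - Aveiro: max(6, 5, 15, 3) = 15
Setúbal - Leiria - Coimbra - Braga - Viseu - Aveiro: max(6, 12, 14, 15, 3) = 15
Setúbal - Leiria - Braga - Aveiro: max(6, 5, 17) = 17
The minimum achievable maximum is 11%.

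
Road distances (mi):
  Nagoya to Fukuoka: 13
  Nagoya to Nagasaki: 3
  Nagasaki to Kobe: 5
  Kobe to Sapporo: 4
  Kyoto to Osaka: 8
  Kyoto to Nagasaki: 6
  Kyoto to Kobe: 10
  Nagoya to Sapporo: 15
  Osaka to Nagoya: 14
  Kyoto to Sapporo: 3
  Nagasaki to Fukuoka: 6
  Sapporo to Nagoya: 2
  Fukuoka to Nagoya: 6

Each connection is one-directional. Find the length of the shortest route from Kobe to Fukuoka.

Routes from Kobe to Fukuoka:
Kobe - Sapporo - Nagoya - Fukuoka: 4 + 2 + 13 = 19
Kobe - Sapporo - Nagoya - Nagasaki - Fukuoka: 4 + 2 + 3 + 6 = 15
The minimum is 15 mi.

15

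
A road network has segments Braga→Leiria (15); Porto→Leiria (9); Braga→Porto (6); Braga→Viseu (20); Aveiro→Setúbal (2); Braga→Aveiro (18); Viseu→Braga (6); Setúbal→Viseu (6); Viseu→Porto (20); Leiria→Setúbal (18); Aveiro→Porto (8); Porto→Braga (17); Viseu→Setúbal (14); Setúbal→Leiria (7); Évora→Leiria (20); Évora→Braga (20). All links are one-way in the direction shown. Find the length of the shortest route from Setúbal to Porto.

Paths from Setúbal to Porto:
Setúbal→Viseu→Braga→Aveiro→Porto: 6 + 6 + 18 + 8 = 38
Setúbal→Viseu→Porto: 6 + 20 = 26
Setúbal→Viseu→Braga→Porto: 6 + 6 + 6 = 18
The minimum is 18 km.

18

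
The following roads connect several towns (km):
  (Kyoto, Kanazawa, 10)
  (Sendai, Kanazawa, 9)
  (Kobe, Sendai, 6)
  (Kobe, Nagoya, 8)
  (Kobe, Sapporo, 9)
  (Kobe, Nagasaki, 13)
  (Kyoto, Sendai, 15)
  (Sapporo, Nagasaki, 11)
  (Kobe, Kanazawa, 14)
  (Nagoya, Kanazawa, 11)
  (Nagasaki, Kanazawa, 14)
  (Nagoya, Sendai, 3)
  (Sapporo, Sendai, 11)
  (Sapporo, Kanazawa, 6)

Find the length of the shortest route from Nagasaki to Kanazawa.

Checking several routes:
Nagasaki → Kanazawa: 14
Nagasaki → Kobe → Kanazawa: 13 + 14 = 27
Nagasaki → Sapporo → Kanazawa: 11 + 6 = 17
Shortest: 14 km.

14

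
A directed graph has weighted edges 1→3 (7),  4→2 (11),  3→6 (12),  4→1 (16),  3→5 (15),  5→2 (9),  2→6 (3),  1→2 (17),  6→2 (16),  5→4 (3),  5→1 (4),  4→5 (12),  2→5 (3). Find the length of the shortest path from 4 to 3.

Routes from 4 to 3:
4 -> 2 -> 5 -> 1 -> 3: 11 + 3 + 4 + 7 = 25
4 -> 5 -> 1 -> 3: 12 + 4 + 7 = 23
4 -> 1 -> 3: 16 + 7 = 23
Shortest: 23.

23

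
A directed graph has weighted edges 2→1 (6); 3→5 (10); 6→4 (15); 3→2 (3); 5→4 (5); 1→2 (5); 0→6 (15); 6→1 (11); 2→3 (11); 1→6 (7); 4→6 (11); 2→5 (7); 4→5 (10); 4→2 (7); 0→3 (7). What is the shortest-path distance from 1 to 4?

Candidate routes:
1-6-4: 7 + 15 = 22
1-2-5-4: 5 + 7 + 5 = 17
1-2-3-5-4: 5 + 11 + 10 + 5 = 31
Best route has total 17.

17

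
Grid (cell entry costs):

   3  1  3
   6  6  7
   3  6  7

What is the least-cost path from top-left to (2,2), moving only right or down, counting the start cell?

Take (0,0) -> (0,1) -> (0,2) -> (1,2) -> (2,2) for a total of 3 + 1 + 3 + 7 + 7 = 21.

21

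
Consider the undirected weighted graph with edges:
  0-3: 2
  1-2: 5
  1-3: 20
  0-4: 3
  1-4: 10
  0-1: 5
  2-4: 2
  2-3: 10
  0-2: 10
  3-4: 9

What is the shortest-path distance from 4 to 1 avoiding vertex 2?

8

Checking several routes:
4 - 0 - 1: 3 + 5 = 8
4 - 3 - 0 - 1: 9 + 2 + 5 = 16
4 - 1: 10
4 - 0 - 3 - 1: 3 + 2 + 20 = 25
The minimum is 8.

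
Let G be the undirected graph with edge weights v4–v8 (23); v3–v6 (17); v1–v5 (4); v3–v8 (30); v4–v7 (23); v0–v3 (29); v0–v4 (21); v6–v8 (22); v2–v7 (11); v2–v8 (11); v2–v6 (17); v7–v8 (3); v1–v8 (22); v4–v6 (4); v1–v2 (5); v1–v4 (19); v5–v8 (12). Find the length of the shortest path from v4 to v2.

Checking several routes:
v4-v1-v2: 19 + 5 = 24
v4-v7-v2: 23 + 11 = 34
v4-v6-v2: 4 + 17 = 21
Shortest: 21.

21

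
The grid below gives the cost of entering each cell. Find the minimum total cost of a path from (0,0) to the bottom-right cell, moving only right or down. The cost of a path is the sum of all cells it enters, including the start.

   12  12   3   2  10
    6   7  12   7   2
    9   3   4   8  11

Cheapest: r0c0→r0c1→r0c2→r0c3→r1c3→r1c4→r2c4
  12 + 12 + 3 + 2 + 7 + 2 + 11 = 49
(Top row then right column would cost 52.)

49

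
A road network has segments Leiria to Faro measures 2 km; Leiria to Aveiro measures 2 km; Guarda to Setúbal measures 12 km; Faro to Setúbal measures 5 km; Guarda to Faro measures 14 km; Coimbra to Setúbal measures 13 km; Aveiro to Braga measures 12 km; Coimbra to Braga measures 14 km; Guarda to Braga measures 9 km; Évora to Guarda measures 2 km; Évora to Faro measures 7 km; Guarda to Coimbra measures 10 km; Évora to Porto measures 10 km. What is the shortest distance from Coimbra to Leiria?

Comparing a few candidate routes:
Coimbra → Setúbal → Faro → Leiria: 13 + 5 + 2 = 20
Coimbra → Guarda → Faro → Leiria: 10 + 14 + 2 = 26
Coimbra → Guarda → Évora → Faro → Leiria: 10 + 2 + 7 + 2 = 21
The minimum is 20 km.

20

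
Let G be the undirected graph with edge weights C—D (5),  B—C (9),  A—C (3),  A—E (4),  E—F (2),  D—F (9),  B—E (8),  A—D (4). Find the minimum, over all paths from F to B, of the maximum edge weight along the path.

8

Comparing a few candidate routes:
F - D - A - C - B: max(9, 4, 3, 9) = 9
F - E - B: max(2, 8) = 8
F - D - A - E - B: max(9, 4, 4, 8) = 9
Best route has worst link 8.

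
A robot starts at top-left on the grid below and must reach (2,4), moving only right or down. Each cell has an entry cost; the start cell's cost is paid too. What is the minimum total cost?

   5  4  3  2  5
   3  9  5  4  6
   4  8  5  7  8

32

Cheapest: [0,0]→[0,1]→[0,2]→[0,3]→[1,3]→[1,4]→[2,4]
  5 + 4 + 3 + 2 + 4 + 6 + 8 = 32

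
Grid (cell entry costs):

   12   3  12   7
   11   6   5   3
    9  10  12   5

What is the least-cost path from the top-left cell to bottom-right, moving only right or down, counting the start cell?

34

Path (0,0) -> (0,1) -> (1,1) -> (1,2) -> (1,3) -> (2,3): 12 + 3 + 6 + 5 + 3 + 5 = 34.
(Top row then right column would cost 42.)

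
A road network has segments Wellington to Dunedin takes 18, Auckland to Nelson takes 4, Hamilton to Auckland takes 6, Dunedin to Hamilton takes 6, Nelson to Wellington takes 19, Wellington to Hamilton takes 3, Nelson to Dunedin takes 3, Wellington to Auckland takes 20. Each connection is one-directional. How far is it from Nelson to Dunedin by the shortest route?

Paths from Nelson to Dunedin:
Nelson-Dunedin: 3
Nelson-Wellington-Dunedin: 19 + 18 = 37
Shortest: 3.

3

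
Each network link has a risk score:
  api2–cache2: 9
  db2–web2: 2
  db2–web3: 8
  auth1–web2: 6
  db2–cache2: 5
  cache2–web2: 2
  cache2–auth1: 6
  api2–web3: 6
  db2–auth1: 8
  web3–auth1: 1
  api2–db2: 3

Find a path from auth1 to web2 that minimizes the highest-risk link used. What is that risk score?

A few of the auth1→web2 routes:
auth1→cache2→db2→web2: max(6, 5, 2) = 6
auth1→web3→api2→db2→cache2→web2: max(1, 6, 3, 5, 2) = 6
auth1→web2: max(6) = 6
auth1→cache2→web2: max(6, 2) = 6
Smallest bottleneck: 6.

6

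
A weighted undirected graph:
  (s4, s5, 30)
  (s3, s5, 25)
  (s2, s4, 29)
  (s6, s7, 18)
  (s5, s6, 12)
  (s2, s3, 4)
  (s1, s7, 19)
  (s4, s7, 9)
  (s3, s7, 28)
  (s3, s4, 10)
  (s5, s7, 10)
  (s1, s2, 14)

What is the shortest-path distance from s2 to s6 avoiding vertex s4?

41

Checking several routes:
s2→s1→s7→s6: 14 + 19 + 18 = 51
s2→s3→s5→s6: 4 + 25 + 12 = 41
s2→s3→s7→s6: 4 + 28 + 18 = 50
Shortest: 41.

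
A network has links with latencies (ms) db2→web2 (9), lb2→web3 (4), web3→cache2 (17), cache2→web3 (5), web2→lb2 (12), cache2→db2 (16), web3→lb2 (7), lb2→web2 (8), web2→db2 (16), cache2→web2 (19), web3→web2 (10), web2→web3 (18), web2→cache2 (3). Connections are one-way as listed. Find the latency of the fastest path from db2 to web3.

Paths from db2 to web3:
db2 - web2 - cache2 - web3: 9 + 3 + 5 = 17
db2 - web2 - lb2 - web3: 9 + 12 + 4 = 25
db2 - web2 - web3: 9 + 18 = 27
Best route has total 17 ms.

17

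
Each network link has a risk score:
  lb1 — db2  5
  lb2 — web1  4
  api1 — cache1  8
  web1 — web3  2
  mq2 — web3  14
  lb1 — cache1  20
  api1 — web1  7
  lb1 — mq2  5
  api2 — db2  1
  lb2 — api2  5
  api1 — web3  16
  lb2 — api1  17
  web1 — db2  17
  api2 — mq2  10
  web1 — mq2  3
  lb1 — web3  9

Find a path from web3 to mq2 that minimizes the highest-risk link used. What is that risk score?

3

Some routes from web3 to mq2:
web3 - web1 - lb2 - api2 - mq2: max(2, 4, 5, 10) = 10
web3 - lb1 - db2 - api2 - lb2 - web1 - mq2: max(9, 5, 1, 5, 4, 3) = 9
web3 - lb1 - mq2: max(9, 5) = 9
web3 - web1 - mq2: max(2, 3) = 3
web3 - web1 - lb2 - api2 - db2 - lb1 - mq2: max(2, 4, 5, 1, 5, 5) = 5
web3 - lb1 - db2 - api2 - mq2: max(9, 5, 1, 10) = 10
Best route has worst link 3.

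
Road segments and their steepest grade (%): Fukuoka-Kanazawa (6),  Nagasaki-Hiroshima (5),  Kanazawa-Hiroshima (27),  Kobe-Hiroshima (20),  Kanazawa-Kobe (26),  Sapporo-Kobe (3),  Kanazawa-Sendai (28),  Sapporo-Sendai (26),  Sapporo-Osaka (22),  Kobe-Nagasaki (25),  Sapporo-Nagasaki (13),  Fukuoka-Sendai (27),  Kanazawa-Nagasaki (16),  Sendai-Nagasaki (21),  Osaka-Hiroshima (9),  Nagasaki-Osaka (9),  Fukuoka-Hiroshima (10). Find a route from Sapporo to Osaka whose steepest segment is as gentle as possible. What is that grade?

Comparing a few candidate routes:
Sapporo -> Nagasaki -> Osaka: max(13, 9) = 13
Sapporo -> Kobe -> Hiroshima -> Fukuoka -> Kanazawa -> Nagasaki -> Osaka: max(3, 20, 10, 6, 16, 9) = 20
Sapporo -> Nagasaki -> Hiroshima -> Osaka: max(13, 5, 9) = 13
Sapporo -> Nagasaki -> Kanazawa -> Fukuoka -> Hiroshima -> Osaka: max(13, 16, 6, 10, 9) = 16
The minimum achievable maximum is 13%.

13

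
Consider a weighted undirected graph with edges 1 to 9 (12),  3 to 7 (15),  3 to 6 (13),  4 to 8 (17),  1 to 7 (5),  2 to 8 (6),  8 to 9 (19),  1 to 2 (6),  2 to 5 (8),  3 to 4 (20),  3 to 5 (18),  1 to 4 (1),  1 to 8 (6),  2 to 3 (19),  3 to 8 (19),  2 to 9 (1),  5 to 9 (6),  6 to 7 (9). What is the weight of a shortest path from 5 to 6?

Checking several routes:
5→9→2→8→1→7→6: 6 + 1 + 6 + 6 + 5 + 9 = 33
5→2→8→1→7→6: 8 + 6 + 6 + 5 + 9 = 34
5→2→1→7→6: 8 + 6 + 5 + 9 = 28
5→9→1→7→6: 6 + 12 + 5 + 9 = 32
5→9→2→1→7→6: 6 + 1 + 6 + 5 + 9 = 27
5→3→6: 18 + 13 = 31
Shortest: 27.

27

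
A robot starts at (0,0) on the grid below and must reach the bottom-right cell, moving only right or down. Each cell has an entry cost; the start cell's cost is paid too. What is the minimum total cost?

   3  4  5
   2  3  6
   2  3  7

Cheapest: (0,0) -> (1,0) -> (2,0) -> (2,1) -> (2,2)
  3 + 2 + 2 + 3 + 7 = 17

17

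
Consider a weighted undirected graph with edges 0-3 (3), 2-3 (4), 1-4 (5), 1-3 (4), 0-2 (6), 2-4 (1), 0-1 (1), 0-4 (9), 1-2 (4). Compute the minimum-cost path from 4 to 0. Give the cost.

6

Comparing a few candidate routes:
4-2-0: 1 + 6 = 7
4-1-0: 5 + 1 = 6
4-2-3-0: 1 + 4 + 3 = 8
4-2-1-0: 1 + 4 + 1 = 6
Shortest: 6.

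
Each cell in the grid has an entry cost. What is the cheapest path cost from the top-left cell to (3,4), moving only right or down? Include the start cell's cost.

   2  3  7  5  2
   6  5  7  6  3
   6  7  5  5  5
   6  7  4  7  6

Cheapest: [0,0] -> [0,1] -> [0,2] -> [0,3] -> [0,4] -> [1,4] -> [2,4] -> [3,4]
  2 + 3 + 7 + 5 + 2 + 3 + 5 + 6 = 33

33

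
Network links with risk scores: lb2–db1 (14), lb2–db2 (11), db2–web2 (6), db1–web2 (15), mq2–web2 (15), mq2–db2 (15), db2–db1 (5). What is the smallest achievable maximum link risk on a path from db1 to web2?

Routes from db1 to web2:
db1 -> db2 -> mq2 -> web2: max(5, 15, 15) = 15
db1 -> lb2 -> db2 -> web2: max(14, 11, 6) = 14
db1 -> lb2 -> db2 -> mq2 -> web2: max(14, 11, 15, 15) = 15
db1 -> db2 -> web2: max(5, 6) = 6
db1 -> web2: max(15) = 15
The minimum achievable maximum is 6.

6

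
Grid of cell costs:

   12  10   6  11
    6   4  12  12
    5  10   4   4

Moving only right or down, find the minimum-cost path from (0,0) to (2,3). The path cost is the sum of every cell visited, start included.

Path [0,0]→[1,0]→[1,1]→[2,1]→[2,2]→[2,3]: 12 + 6 + 4 + 10 + 4 + 4 = 40.
For comparison, the top-then-right route costs 55.

40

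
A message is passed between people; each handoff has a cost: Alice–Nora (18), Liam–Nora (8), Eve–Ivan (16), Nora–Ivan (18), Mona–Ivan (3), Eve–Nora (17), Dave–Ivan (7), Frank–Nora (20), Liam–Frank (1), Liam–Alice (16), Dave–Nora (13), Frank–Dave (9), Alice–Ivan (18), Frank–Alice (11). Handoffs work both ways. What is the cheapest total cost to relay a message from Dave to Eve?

A few of the Dave→Eve routes:
Dave - Nora - Eve: 13 + 17 = 30
Dave - Frank - Liam - Nora - Eve: 9 + 1 + 8 + 17 = 35
Dave - Ivan - Eve: 7 + 16 = 23
The minimum is 23.

23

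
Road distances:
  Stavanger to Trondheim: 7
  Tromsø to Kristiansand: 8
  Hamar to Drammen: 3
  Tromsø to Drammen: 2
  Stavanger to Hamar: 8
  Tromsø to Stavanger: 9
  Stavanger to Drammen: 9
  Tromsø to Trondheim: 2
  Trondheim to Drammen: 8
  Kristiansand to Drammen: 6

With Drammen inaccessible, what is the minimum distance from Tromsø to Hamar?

17

Candidate routes:
Tromsø - Stavanger - Hamar: 9 + 8 = 17
Tromsø - Trondheim - Stavanger - Hamar: 2 + 7 + 8 = 17
Best route has total 17.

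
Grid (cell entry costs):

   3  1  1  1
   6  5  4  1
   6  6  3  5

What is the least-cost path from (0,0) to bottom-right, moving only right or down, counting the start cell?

12

Take r0c0 -> r0c1 -> r0c2 -> r0c3 -> r1c3 -> r2c3 for a total of 3 + 1 + 1 + 1 + 1 + 5 = 12.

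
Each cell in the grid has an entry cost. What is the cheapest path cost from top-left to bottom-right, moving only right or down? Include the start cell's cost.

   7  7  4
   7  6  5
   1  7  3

One optimal route is r0c0 r1c0 r2c0 r2c1 r2c2.
Its cost is 7 + 7 + 1 + 7 + 3 = 25.

25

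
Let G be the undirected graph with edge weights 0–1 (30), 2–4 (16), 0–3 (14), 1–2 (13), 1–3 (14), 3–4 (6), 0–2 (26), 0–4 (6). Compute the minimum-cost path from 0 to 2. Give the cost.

22

Checking several routes:
0 → 4 → 2: 6 + 16 = 22
0 → 2: 26
0 → 3 → 4 → 2: 14 + 6 + 16 = 36
Best route has total 22.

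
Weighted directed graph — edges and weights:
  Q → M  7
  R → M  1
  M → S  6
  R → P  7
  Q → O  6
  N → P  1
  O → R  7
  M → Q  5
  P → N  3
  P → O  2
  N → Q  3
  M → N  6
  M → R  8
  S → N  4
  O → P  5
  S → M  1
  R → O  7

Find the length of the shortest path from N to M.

Routes from N to M:
N-Q-M: 3 + 7 = 10
N-Q-O-R-M: 3 + 6 + 7 + 1 = 17
N-P-O-R-M: 1 + 2 + 7 + 1 = 11
Shortest: 10.

10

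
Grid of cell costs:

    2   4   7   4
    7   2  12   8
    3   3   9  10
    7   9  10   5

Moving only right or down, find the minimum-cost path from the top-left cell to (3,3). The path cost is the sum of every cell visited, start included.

Best path: (0,0) -> (0,1) -> (1,1) -> (2,1) -> (2,2) -> (2,3) -> (3,3)
Cost: 2 + 4 + 2 + 3 + 9 + 10 + 5 = 35
For comparison, the top-then-right route costs 40.

35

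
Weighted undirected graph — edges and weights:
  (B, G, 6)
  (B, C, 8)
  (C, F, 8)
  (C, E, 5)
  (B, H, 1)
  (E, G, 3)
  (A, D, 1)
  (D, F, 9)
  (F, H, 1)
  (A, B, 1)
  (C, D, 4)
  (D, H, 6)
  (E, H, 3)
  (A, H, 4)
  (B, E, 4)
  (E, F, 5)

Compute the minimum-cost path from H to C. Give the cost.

A few of the H→C routes:
H - D - C: 6 + 4 = 10
H - A - D - C: 4 + 1 + 4 = 9
H - B - C: 1 + 8 = 9
H - E - C: 3 + 5 = 8
H - F - C: 1 + 8 = 9
H - B - A - D - C: 1 + 1 + 1 + 4 = 7
Shortest: 7.

7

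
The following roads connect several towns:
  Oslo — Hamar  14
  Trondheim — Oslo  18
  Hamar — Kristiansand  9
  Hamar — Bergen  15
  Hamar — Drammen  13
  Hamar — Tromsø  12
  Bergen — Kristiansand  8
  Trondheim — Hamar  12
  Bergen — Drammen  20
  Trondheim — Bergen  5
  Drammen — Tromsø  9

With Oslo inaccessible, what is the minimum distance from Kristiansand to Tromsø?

21

A few of the Kristiansand→Tromsø routes:
Kristiansand -> Bergen -> Hamar -> Tromsø: 8 + 15 + 12 = 35
Kristiansand -> Hamar -> Drammen -> Tromsø: 9 + 13 + 9 = 31
Kristiansand -> Bergen -> Trondheim -> Hamar -> Tromsø: 8 + 5 + 12 + 12 = 37
Kristiansand -> Hamar -> Tromsø: 9 + 12 = 21
Shortest: 21.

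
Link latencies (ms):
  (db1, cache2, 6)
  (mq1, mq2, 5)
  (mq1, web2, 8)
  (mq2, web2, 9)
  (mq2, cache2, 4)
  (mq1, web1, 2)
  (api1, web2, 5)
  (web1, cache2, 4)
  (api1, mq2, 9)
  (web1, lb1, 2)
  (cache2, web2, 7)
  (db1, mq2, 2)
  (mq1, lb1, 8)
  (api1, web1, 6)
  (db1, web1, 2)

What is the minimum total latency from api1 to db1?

Checking several routes:
api1 → mq2 → db1: 9 + 2 = 11
api1 → web2 → mq2 → db1: 5 + 9 + 2 = 16
api1 → web1 → db1: 6 + 2 = 8
api1 → web1 → cache2 → db1: 6 + 4 + 6 = 16
api1 → web1 → mq1 → mq2 → db1: 6 + 2 + 5 + 2 = 15
api1 → web1 → cache2 → mq2 → db1: 6 + 4 + 4 + 2 = 16
Shortest: 8 ms.

8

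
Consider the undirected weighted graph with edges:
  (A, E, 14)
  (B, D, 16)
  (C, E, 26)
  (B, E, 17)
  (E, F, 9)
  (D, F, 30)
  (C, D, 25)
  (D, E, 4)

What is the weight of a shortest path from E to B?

Paths from E to B:
E-F-D-B: 9 + 30 + 16 = 55
E-C-D-B: 26 + 25 + 16 = 67
E-B: 17
E-D-B: 4 + 16 = 20
Best route has total 17.

17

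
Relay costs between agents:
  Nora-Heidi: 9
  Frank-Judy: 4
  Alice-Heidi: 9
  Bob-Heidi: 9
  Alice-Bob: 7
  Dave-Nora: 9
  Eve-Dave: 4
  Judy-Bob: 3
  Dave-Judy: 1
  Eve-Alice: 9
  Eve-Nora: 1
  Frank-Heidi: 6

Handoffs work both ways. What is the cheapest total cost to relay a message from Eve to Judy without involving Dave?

19

A few of the Eve→Judy routes:
Eve-Alice-Heidi-Bob-Judy: 9 + 9 + 9 + 3 = 30
Eve-Nora-Heidi-Alice-Bob-Judy: 1 + 9 + 9 + 7 + 3 = 29
Eve-Alice-Bob-Judy: 9 + 7 + 3 = 19
Eve-Alice-Heidi-Frank-Judy: 9 + 9 + 6 + 4 = 28
Eve-Nora-Heidi-Bob-Judy: 1 + 9 + 9 + 3 = 22
Eve-Nora-Heidi-Frank-Judy: 1 + 9 + 6 + 4 = 20
The minimum is 19.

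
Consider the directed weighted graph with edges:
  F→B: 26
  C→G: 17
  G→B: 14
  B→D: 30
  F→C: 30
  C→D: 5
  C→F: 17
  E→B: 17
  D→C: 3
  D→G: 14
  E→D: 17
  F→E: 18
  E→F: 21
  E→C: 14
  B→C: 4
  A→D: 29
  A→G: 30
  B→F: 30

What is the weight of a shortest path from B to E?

Routes from B to E:
B - C - F - E: 4 + 17 + 18 = 39
B - F - E: 30 + 18 = 48
B - D - C - F - E: 30 + 3 + 17 + 18 = 68
The minimum is 39.

39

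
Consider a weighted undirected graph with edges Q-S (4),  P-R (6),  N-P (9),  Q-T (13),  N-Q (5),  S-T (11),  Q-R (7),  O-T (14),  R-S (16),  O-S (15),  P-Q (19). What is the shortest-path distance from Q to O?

A few of the Q→O routes:
Q → S → O: 4 + 15 = 19
Q → T → O: 13 + 14 = 27
Q → S → T → O: 4 + 11 + 14 = 29
Shortest: 19.

19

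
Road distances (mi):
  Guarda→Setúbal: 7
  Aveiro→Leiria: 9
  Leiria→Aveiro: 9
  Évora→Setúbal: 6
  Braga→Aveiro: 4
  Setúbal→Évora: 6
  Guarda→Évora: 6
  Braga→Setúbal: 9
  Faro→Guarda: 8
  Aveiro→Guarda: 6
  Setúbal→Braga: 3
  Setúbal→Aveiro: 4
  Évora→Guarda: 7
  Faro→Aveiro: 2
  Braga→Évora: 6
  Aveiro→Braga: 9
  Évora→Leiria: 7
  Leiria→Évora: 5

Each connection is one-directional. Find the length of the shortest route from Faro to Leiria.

11

Checking several routes:
Faro-Aveiro-Braga-Évora-Leiria: 2 + 9 + 6 + 7 = 24
Faro-Aveiro-Guarda-Setúbal-Évora-Leiria: 2 + 6 + 7 + 6 + 7 = 28
Faro-Aveiro-Leiria: 2 + 9 = 11
Faro-Guarda-Évora-Leiria: 8 + 6 + 7 = 21
Faro-Aveiro-Guarda-Évora-Leiria: 2 + 6 + 6 + 7 = 21
The minimum is 11 mi.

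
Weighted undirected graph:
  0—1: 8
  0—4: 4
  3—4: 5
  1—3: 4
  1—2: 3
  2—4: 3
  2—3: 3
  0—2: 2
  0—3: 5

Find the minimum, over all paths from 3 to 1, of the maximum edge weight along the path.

3

Some routes from 3 to 1:
3-0-4-2-1: max(5, 4, 3, 3) = 5
3-0-2-1: max(5, 2, 3) = 5
3-1: max(4) = 4
3-2-1: max(3, 3) = 3
The minimum achievable maximum is 3.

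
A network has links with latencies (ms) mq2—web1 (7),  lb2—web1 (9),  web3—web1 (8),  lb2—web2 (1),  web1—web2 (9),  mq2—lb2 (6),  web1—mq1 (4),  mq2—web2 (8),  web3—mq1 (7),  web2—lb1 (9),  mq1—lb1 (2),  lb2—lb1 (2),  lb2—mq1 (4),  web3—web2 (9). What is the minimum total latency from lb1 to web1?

Some routes from lb1 to web1:
lb1→lb2→web2→web1: 2 + 1 + 9 = 12
lb1→lb2→web1: 2 + 9 = 11
lb1→lb2→mq2→web1: 2 + 6 + 7 = 15
lb1→mq1→web1: 2 + 4 = 6
lb1→lb2→mq1→web1: 2 + 4 + 4 = 10
Best route has total 6 ms.

6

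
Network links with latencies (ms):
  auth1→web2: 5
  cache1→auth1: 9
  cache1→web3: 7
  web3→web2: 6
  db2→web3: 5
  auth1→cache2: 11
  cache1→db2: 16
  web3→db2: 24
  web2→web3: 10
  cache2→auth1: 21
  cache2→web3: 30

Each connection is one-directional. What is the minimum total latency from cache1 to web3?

7

Candidate routes:
cache1-db2-web3: 16 + 5 = 21
cache1-auth1-web2-web3: 9 + 5 + 10 = 24
cache1-auth1-cache2-web3: 9 + 11 + 30 = 50
cache1-web3: 7
Shortest: 7 ms.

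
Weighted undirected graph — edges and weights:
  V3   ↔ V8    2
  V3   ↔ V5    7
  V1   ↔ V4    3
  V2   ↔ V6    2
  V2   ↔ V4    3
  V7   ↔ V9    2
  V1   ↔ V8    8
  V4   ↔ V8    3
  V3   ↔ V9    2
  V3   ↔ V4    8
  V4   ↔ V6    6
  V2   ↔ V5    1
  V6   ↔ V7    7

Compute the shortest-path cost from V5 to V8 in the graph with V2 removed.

A few of the V5→V8 routes:
V5 -> V3 -> V4 -> V8: 7 + 8 + 3 = 18
V5 -> V3 -> V8: 7 + 2 = 9
V5 -> V3 -> V4 -> V1 -> V8: 7 + 8 + 3 + 8 = 26
V5 -> V3 -> V9 -> V7 -> V6 -> V4 -> V8: 7 + 2 + 2 + 7 + 6 + 3 = 27
The minimum is 9.

9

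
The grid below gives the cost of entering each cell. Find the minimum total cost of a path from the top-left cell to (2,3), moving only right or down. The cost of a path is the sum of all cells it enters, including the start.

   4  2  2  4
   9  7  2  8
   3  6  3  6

Take r0c0→r0c1→r0c2→r1c2→r2c2→r2c3 for a total of 4 + 2 + 2 + 2 + 3 + 6 = 19.

19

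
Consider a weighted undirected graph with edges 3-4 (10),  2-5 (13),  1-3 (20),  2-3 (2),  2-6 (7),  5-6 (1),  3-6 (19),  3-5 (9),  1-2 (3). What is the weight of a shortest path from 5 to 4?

Some routes from 5 to 4:
5-3-4: 9 + 10 = 19
5-6-2-3-4: 1 + 7 + 2 + 10 = 20
5-2-3-4: 13 + 2 + 10 = 25
5-6-3-4: 1 + 19 + 10 = 30
The minimum is 19.

19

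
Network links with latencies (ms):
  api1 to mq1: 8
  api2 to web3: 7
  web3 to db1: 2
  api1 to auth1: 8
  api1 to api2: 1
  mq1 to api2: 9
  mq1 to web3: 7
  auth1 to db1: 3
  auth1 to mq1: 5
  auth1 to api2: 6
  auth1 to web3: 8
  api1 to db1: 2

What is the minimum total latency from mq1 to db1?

8

Checking several routes:
mq1 → auth1 → web3 → db1: 5 + 8 + 2 = 15
mq1 → api1 → db1: 8 + 2 = 10
mq1 → auth1 → db1: 5 + 3 = 8
mq1 → web3 → db1: 7 + 2 = 9
mq1 → api2 → api1 → db1: 9 + 1 + 2 = 12
mq1 → auth1 → api2 → api1 → db1: 5 + 6 + 1 + 2 = 14
Best route has total 8 ms.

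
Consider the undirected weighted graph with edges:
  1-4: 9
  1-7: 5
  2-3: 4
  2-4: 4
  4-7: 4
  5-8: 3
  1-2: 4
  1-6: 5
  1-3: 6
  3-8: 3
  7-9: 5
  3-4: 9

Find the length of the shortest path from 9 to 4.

Some routes from 9 to 4:
9 -> 7 -> 4: 5 + 4 = 9
9 -> 7 -> 1 -> 4: 5 + 5 + 9 = 19
9 -> 7 -> 1 -> 2 -> 4: 5 + 5 + 4 + 4 = 18
Best route has total 9.

9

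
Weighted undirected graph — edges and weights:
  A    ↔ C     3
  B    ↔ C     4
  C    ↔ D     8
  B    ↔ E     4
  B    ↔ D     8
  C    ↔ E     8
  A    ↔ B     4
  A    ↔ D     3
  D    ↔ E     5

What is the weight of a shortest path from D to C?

Some routes from D to C:
D → C: 8
D → A → C: 3 + 3 = 6
D → A → B → C: 3 + 4 + 4 = 11
D → B → C: 8 + 4 = 12
The minimum is 6.

6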